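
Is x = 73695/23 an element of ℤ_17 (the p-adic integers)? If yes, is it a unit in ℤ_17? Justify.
x ∈ ℤ_17 but not a unit; v_17(x) = 3 > 0

ℤ_17 = {x ∈ ℚ_17 : v_17(x) ≥ 0} and ℤ_17^× = {x ∈ ℤ_17 : v_17(x) = 0}. Here v_17(73695/23) = v_17(num) − v_17(den) = 3; compare against these criteria.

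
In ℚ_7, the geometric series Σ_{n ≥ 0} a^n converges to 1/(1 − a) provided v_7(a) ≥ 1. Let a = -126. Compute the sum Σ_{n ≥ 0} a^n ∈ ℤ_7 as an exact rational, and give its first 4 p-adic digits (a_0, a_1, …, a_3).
Σ a^n = 1/(1 − a) = 1/127;  first 4 digits = (1, 3, 6, 2)

v_7(a) = 1 ≥ 1, so the series converges in ℤ_7 to 1/(1 − a) = 1/(1 − (-126)) = 1/127. Expand this rational in ℤ_7: compute digits iteratively via d_i = x_i mod 7, x_{i+1} = (x_i − d_i)/7. The first 4 digits are (1, 3, 6, 2).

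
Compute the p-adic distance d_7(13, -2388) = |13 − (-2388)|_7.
d_7(13, -2388) = 1/2401

Step 1 — x − y = 13 − (-2388) = 2401. Step 2 — v_7(2401) = 4 (factor: 2401 = (7^4 · 1); the sign does not affect v_p). Step 3 — |x − y|_7 = 7^{-4} = 1/2401.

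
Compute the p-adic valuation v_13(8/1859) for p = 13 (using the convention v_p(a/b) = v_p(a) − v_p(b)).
v_13(8/1859) = -2

Factor powers of 13 from the numerator and denominator of the reduced fraction: 8 = 13^0 · 8 and 1859 = 13^2 · 11. Apply v_p(a/b) = v_p(a) − v_p(b): v_13(8/1859) = 0 − 2 = -2.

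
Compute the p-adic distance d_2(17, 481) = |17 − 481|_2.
d_2(17, 481) = 1/16

Step 1 — x − y = 17 − 481 = -464. Step 2 — v_2(-464) = 4 (factor: -464 = −(2^4 · 29); the sign does not affect v_p). Step 3 — |x − y|_2 = 2^{-4} = 1/16.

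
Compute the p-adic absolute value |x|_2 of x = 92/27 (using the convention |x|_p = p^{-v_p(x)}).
|92/27|_2 = 1/4

Step 1 — compute v_2(x) by factoring powers of 2 out of the numerator and denominator: v_2(92/27) = 2. Step 2 — apply |x|_p = p^{-v_p(x)} = 2^{-2} = 1/4.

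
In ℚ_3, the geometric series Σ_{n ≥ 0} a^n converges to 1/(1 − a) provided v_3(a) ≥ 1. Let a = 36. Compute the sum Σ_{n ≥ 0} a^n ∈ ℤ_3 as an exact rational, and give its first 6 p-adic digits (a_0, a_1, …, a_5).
Σ a^n = 1/(1 − a) = -1/35;  first 6 digits = (1, 0, 1, 1, 1, 2)

v_3(a) = 2 ≥ 1, so the series converges in ℤ_3 to 1/(1 − a) = 1/(1 − 36) = -1/35. Expand this rational in ℤ_3: compute digits iteratively via d_i = x_i mod 3, x_{i+1} = (x_i − d_i)/3. The first 6 digits are (1, 0, 1, 1, 1, 2).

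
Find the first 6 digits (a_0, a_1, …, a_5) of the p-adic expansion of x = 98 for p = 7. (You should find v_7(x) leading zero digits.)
(a_0, …, a_5) = (0, 0, 2, 0, 0, 0)

v_7(98) = 2, so a_0 = ... = a_1 = 0. Factor out: x = 7^2 · u with u = 2 a unit in ℤ_7. Expand u iteratively via a_{v+i} = u_i mod 7, u_{i+1} = (u_i − a_{v+i})/7:
  u_0 = 2;  a_2 = 2;  u_1 = (u_0 − 2)/7 = 0
  u_1 = 0;  a_3 = 0;  u_2 = (u_1 − 0)/7 = 0
  u_2 = 0;  a_4 = 0;  u_3 = (u_2 − 0)/7 = 0
  u_3 = 0;  a_5 = 0;  u_4 = (u_3 − 0)/7 = 0
Digits: (0, 0, 2, 0, 0, 0).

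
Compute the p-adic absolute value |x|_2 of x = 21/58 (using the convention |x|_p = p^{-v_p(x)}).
|21/58|_2 = 2

Step 1 — compute v_2(x) by factoring powers of 2 out of the numerator and denominator: v_2(21/58) = -1. Step 2 — apply |x|_p = p^{-v_p(x)} = 2^{1} = 2.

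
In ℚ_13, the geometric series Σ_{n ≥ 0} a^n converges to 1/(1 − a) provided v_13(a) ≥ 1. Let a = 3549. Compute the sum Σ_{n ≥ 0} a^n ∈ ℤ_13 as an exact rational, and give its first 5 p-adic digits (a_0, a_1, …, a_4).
Σ a^n = 1/(1 − a) = -1/3548;  first 5 digits = (1, 0, 8, 1, 12)

v_13(a) = 2 ≥ 1, so the series converges in ℤ_13 to 1/(1 − a) = 1/(1 − 3549) = -1/3548. Expand this rational in ℤ_13: compute digits iteratively via d_i = x_i mod 13, x_{i+1} = (x_i − d_i)/13. The first 5 digits are (1, 0, 8, 1, 12).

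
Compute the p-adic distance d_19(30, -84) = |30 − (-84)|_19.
d_19(30, -84) = 1/19

Step 1 — x − y = 30 − (-84) = 114. Step 2 — v_19(114) = 1 (factor: 114 = (19^1 · 6); the sign does not affect v_p). Step 3 — |x − y|_19 = 19^{-1} = 1/19.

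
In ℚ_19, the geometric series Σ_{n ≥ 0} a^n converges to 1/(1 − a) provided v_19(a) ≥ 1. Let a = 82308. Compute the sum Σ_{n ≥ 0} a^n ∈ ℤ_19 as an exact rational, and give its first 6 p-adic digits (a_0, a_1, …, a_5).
Σ a^n = 1/(1 − a) = -1/82307;  first 6 digits = (1, 0, 0, 12, 0, 0)

v_19(a) = 3 ≥ 1, so the series converges in ℤ_19 to 1/(1 − a) = 1/(1 − 82308) = -1/82307. Expand this rational in ℤ_19: compute digits iteratively via d_i = x_i mod 19, x_{i+1} = (x_i − d_i)/19. The first 6 digits are (1, 0, 0, 12, 0, 0).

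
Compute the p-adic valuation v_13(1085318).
v_13(1085318) = 4

v_13(n) is the largest exponent k such that 13^k divides n. Factor out: 1085318 = 13^4 · 38. (Sign doesn't affect v_p.) So v_13(1085318) = 4.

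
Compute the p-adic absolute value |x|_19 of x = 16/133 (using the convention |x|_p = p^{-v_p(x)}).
|16/133|_19 = 19

Step 1 — compute v_19(x) by factoring powers of 19 out of the numerator and denominator: v_19(16/133) = -1. Step 2 — apply |x|_p = p^{-v_p(x)} = 19^{1} = 19.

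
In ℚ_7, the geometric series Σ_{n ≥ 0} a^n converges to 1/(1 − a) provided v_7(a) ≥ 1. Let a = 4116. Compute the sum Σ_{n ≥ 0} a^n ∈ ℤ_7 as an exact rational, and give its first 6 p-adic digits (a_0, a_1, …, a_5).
Σ a^n = 1/(1 − a) = -1/4115;  first 6 digits = (1, 0, 0, 5, 1, 0)

v_7(a) = 3 ≥ 1, so the series converges in ℤ_7 to 1/(1 − a) = 1/(1 − 4116) = -1/4115. Expand this rational in ℤ_7: compute digits iteratively via d_i = x_i mod 7, x_{i+1} = (x_i − d_i)/7. The first 6 digits are (1, 0, 0, 5, 1, 0).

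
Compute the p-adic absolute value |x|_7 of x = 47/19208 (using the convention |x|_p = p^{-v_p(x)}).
|47/19208|_7 = 2401

Step 1 — compute v_7(x) by factoring powers of 7 out of the numerator and denominator: v_7(47/19208) = -4. Step 2 — apply |x|_p = p^{-v_p(x)} = 7^{4} = 2401.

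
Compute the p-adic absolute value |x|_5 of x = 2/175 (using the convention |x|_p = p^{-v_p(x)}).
|2/175|_5 = 25

Step 1 — compute v_5(x) by factoring powers of 5 out of the numerator and denominator: v_5(2/175) = -2. Step 2 — apply |x|_p = p^{-v_p(x)} = 5^{2} = 25.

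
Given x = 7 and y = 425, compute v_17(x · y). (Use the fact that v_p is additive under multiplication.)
v_17(2975) = 1

v_p(x) = 0 (factor: 7 = 17^0 · 7); v_p(y) = 1 (factor: 425 = 17^1 · 25). Additivity: v_p(xy) = v_p(x) + v_p(y) = 0 + 1 = 1. (Direct check: xy = 2975 = 17^1 · (175).)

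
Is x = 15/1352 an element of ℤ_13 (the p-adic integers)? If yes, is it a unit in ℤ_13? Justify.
x ∉ ℤ_13 (v_13(x) = -2 < 0)

ℤ_13 = {x ∈ ℚ_13 : v_13(x) ≥ 0} and ℤ_13^× = {x ∈ ℤ_13 : v_13(x) = 0}. Here v_13(15/1352) = v_13(num) − v_13(den) = -2; compare against these criteria.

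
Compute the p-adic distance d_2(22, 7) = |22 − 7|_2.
d_2(22, 7) = 1

Step 1 — x − y = 22 − 7 = 15. Step 2 — v_2(15) = 0 (factor: 15 = (2^0 · 15); the sign does not affect v_p). Step 3 — |x − y|_2 = 2^{0} = 1.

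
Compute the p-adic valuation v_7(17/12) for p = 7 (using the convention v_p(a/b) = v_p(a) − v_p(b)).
v_7(17/12) = 0

Factor powers of 7 from the numerator and denominator of the reduced fraction: 17 = 7^0 · 17 and 12 = 7^0 · 12. Apply v_p(a/b) = v_p(a) − v_p(b): v_7(17/12) = 0 − 0 = 0.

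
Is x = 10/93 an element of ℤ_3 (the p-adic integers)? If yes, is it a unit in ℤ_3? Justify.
x ∉ ℤ_3 (v_3(x) = -1 < 0)

ℤ_3 = {x ∈ ℚ_3 : v_3(x) ≥ 0} and ℤ_3^× = {x ∈ ℤ_3 : v_3(x) = 0}. Here v_3(10/93) = v_3(num) − v_3(den) = -1; compare against these criteria.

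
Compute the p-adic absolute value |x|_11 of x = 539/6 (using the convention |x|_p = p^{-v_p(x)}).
|539/6|_11 = 1/11

Step 1 — compute v_11(x) by factoring powers of 11 out of the numerator and denominator: v_11(539/6) = 1. Step 2 — apply |x|_p = p^{-v_p(x)} = 11^{-1} = 1/11.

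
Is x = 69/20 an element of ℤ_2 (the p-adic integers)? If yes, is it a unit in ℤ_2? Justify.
x ∉ ℤ_2 (v_2(x) = -2 < 0)

ℤ_2 = {x ∈ ℚ_2 : v_2(x) ≥ 0} and ℤ_2^× = {x ∈ ℤ_2 : v_2(x) = 0}. Here v_2(69/20) = v_2(num) − v_2(den) = -2; compare against these criteria.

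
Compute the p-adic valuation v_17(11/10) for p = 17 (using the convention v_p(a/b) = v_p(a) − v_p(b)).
v_17(11/10) = 0

Factor powers of 17 from the numerator and denominator of the reduced fraction: 11 = 17^0 · 11 and 10 = 17^0 · 10. Apply v_p(a/b) = v_p(a) − v_p(b): v_17(11/10) = 0 − 0 = 0.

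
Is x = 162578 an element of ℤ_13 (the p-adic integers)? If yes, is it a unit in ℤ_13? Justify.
x ∈ ℤ_13 but not a unit; v_13(x) = 3 > 0

ℤ_13 = {x ∈ ℚ_13 : v_13(x) ≥ 0} and ℤ_13^× = {x ∈ ℤ_13 : v_13(x) = 0}. Here v_13(162578) = v_13(num) − v_13(den) = 3; compare against these criteria.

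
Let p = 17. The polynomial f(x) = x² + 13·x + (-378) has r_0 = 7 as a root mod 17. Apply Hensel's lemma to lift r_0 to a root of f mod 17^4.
r_3 = 83494 (mod 83521)

Hensel: r_{i+1} = r_i − f(r_i)·(f′(r_i))^{-1} mod 17^{i+2}, f′(x) = 2x + 13. Iterate:
  r_0 = 7 (mod 17)
  r_1 = 262 (mod 289)
  r_2 = 4886 (mod 4913)
  r_3 = 83494 (mod 83521)
Final: r = 83494 satisfies f(r) ≡ 0 mod 17^4.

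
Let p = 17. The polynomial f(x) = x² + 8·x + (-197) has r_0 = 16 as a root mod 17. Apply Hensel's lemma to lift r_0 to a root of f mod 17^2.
r_1 = 33 (mod 289)

Hensel: r_{i+1} = r_i − f(r_i)·(f′(r_i))^{-1} mod 17^{i+2}, f′(x) = 2x + 8. Iterate:
  r_0 = 16 (mod 17)
  r_1 = 33 (mod 289)
Final: r = 33 satisfies f(r) ≡ 0 mod 17^2.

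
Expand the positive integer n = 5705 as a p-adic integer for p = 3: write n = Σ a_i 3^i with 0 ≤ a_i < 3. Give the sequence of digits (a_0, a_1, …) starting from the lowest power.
(a_0, a_1, …) = (2, 2, 0, 1, 1, 2, 1, 2)

Repeated division by 3 gives the digits low-to-high: 5705 = 2 + 2·3^1 + 1·3^3 + 1·3^4 + 2·3^5 + 1·3^6 + 2·3^7. Digit sequence: (2, 2, 0, 1, 1, 2, 1, 2).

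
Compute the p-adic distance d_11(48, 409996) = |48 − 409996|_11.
d_11(48, 409996) = 1/14641

Step 1 — x − y = 48 − 409996 = -409948. Step 2 — v_11(-409948) = 4 (factor: -409948 = −(11^4 · 28); the sign does not affect v_p). Step 3 — |x − y|_11 = 11^{-4} = 1/14641.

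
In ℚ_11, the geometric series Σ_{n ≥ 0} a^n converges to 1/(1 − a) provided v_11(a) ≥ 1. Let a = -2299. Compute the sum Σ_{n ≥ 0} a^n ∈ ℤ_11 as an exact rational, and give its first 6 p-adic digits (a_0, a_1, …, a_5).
Σ a^n = 1/(1 − a) = 1/2300;  first 6 digits = (1, 0, 3, 9, 8, 10)

v_11(a) = 2 ≥ 1, so the series converges in ℤ_11 to 1/(1 − a) = 1/(1 − (-2299)) = 1/2300. Expand this rational in ℤ_11: compute digits iteratively via d_i = x_i mod 11, x_{i+1} = (x_i − d_i)/11. The first 6 digits are (1, 0, 3, 9, 8, 10).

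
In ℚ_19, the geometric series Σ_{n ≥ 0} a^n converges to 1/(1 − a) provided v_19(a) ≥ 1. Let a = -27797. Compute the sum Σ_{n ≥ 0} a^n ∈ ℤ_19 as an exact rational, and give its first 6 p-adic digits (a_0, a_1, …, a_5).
Σ a^n = 1/(1 − a) = 1/27798;  first 6 digits = (1, 0, 18, 14, 0, 8)

v_19(a) = 2 ≥ 1, so the series converges in ℤ_19 to 1/(1 − a) = 1/(1 − (-27797)) = 1/27798. Expand this rational in ℤ_19: compute digits iteratively via d_i = x_i mod 19, x_{i+1} = (x_i − d_i)/19. The first 6 digits are (1, 0, 18, 14, 0, 8).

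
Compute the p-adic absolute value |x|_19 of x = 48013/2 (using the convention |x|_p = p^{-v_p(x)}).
|48013/2|_19 = 1/6859

Step 1 — compute v_19(x) by factoring powers of 19 out of the numerator and denominator: v_19(48013/2) = 3. Step 2 — apply |x|_p = p^{-v_p(x)} = 19^{-3} = 1/6859.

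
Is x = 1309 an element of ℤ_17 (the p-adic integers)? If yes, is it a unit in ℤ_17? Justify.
x ∈ ℤ_17 but not a unit; v_17(x) = 1 > 0

ℤ_17 = {x ∈ ℚ_17 : v_17(x) ≥ 0} and ℤ_17^× = {x ∈ ℤ_17 : v_17(x) = 0}. Here v_17(1309) = v_17(num) − v_17(den) = 1; compare against these criteria.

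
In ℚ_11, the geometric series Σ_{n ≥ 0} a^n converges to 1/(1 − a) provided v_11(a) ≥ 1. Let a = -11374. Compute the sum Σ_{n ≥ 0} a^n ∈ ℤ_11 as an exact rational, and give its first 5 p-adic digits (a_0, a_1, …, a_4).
Σ a^n = 1/(1 − a) = 1/11375;  first 5 digits = (1, 0, 5, 2, 2)

v_11(a) = 2 ≥ 1, so the series converges in ℤ_11 to 1/(1 − a) = 1/(1 − (-11374)) = 1/11375. Expand this rational in ℤ_11: compute digits iteratively via d_i = x_i mod 11, x_{i+1} = (x_i − d_i)/11. The first 5 digits are (1, 0, 5, 2, 2).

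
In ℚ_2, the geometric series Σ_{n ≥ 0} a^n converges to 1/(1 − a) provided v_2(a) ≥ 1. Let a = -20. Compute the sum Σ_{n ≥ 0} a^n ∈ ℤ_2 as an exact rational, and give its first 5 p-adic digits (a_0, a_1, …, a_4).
Σ a^n = 1/(1 − a) = 1/21;  first 5 digits = (1, 0, 1, 1, 1)

v_2(a) = 2 ≥ 1, so the series converges in ℤ_2 to 1/(1 − a) = 1/(1 − (-20)) = 1/21. Expand this rational in ℤ_2: compute digits iteratively via d_i = x_i mod 2, x_{i+1} = (x_i − d_i)/2. The first 5 digits are (1, 0, 1, 1, 1).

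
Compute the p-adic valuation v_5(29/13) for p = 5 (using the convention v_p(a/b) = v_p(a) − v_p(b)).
v_5(29/13) = 0

Factor powers of 5 from the numerator and denominator of the reduced fraction: 29 = 5^0 · 29 and 13 = 5^0 · 13. Apply v_p(a/b) = v_p(a) − v_p(b): v_5(29/13) = 0 − 0 = 0.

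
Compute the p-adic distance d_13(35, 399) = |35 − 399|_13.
d_13(35, 399) = 1/13

Step 1 — x − y = 35 − 399 = -364. Step 2 — v_13(-364) = 1 (factor: -364 = −(13^1 · 28); the sign does not affect v_p). Step 3 — |x − y|_13 = 13^{-1} = 1/13.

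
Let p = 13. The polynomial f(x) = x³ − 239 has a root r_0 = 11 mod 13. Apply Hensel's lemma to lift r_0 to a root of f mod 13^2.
r_1 = 89 (mod 169)

Hensel: r_{i+1} = r_i − f(r_i)/f′(r_i) mod 13^{i+2}, where f′(x) = 3x². Iterate:
  r_0 = 11 (mod 13)
  r_1 = 89 (mod 169)
Final: r = 89 with f(r) ≡ 0 mod 13^2.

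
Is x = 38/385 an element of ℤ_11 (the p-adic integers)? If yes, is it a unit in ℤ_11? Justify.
x ∉ ℤ_11 (v_11(x) = -1 < 0)

ℤ_11 = {x ∈ ℚ_11 : v_11(x) ≥ 0} and ℤ_11^× = {x ∈ ℤ_11 : v_11(x) = 0}. Here v_11(38/385) = v_11(num) − v_11(den) = -1; compare against these criteria.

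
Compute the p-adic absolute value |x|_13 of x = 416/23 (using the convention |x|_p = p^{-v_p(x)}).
|416/23|_13 = 1/13

Step 1 — compute v_13(x) by factoring powers of 13 out of the numerator and denominator: v_13(416/23) = 1. Step 2 — apply |x|_p = p^{-v_p(x)} = 13^{-1} = 1/13.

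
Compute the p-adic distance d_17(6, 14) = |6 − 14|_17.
d_17(6, 14) = 1

Step 1 — x − y = 6 − 14 = -8. Step 2 — v_17(-8) = 0 (factor: -8 = −(17^0 · 8); the sign does not affect v_p). Step 3 — |x − y|_17 = 17^{0} = 1.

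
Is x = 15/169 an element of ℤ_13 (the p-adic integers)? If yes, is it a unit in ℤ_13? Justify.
x ∉ ℤ_13 (v_13(x) = -2 < 0)

ℤ_13 = {x ∈ ℚ_13 : v_13(x) ≥ 0} and ℤ_13^× = {x ∈ ℤ_13 : v_13(x) = 0}. Here v_13(15/169) = v_13(num) − v_13(den) = -2; compare against these criteria.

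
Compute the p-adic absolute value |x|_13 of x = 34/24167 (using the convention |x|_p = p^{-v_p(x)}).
|34/24167|_13 = 2197

Step 1 — compute v_13(x) by factoring powers of 13 out of the numerator and denominator: v_13(34/24167) = -3. Step 2 — apply |x|_p = p^{-v_p(x)} = 13^{3} = 2197.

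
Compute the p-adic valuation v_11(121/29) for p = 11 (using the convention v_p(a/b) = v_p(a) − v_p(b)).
v_11(121/29) = 2

Factor powers of 11 from the numerator and denominator of the reduced fraction: 121 = 11^2 · 1 and 29 = 11^0 · 29. Apply v_p(a/b) = v_p(a) − v_p(b): v_11(121/29) = 2 − 0 = 2.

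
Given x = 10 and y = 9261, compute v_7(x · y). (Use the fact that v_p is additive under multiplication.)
v_7(92610) = 3

v_p(x) = 0 (factor: 10 = 7^0 · 10); v_p(y) = 3 (factor: 9261 = 7^3 · 27). Additivity: v_p(xy) = v_p(x) + v_p(y) = 0 + 3 = 3. (Direct check: xy = 92610 = 7^3 · (270).)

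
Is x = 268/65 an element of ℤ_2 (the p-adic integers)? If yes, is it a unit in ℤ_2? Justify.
x ∈ ℤ_2 but not a unit; v_2(x) = 2 > 0

ℤ_2 = {x ∈ ℚ_2 : v_2(x) ≥ 0} and ℤ_2^× = {x ∈ ℤ_2 : v_2(x) = 0}. Here v_2(268/65) = v_2(num) − v_2(den) = 2; compare against these criteria.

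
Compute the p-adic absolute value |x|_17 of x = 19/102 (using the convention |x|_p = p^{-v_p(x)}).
|19/102|_17 = 17

Step 1 — compute v_17(x) by factoring powers of 17 out of the numerator and denominator: v_17(19/102) = -1. Step 2 — apply |x|_p = p^{-v_p(x)} = 17^{1} = 17.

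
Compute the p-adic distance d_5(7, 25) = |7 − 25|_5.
d_5(7, 25) = 1

Step 1 — x − y = 7 − 25 = -18. Step 2 — v_5(-18) = 0 (factor: -18 = −(5^0 · 18); the sign does not affect v_p). Step 3 — |x − y|_5 = 5^{0} = 1.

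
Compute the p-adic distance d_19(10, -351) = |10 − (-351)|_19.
d_19(10, -351) = 1/361

Step 1 — x − y = 10 − (-351) = 361. Step 2 — v_19(361) = 2 (factor: 361 = (19^2 · 1); the sign does not affect v_p). Step 3 — |x − y|_19 = 19^{-2} = 1/361.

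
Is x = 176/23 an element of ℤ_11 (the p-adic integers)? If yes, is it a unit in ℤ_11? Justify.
x ∈ ℤ_11 but not a unit; v_11(x) = 1 > 0

ℤ_11 = {x ∈ ℚ_11 : v_11(x) ≥ 0} and ℤ_11^× = {x ∈ ℤ_11 : v_11(x) = 0}. Here v_11(176/23) = v_11(num) − v_11(den) = 1; compare against these criteria.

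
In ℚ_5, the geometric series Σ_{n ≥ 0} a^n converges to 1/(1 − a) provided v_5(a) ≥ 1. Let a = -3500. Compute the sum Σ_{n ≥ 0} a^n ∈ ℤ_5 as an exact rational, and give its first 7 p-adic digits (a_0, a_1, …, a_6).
Σ a^n = 1/(1 − a) = 1/3501;  first 7 digits = (1, 0, 0, 2, 4, 3, 3)

v_5(a) = 3 ≥ 1, so the series converges in ℤ_5 to 1/(1 − a) = 1/(1 − (-3500)) = 1/3501. Expand this rational in ℤ_5: compute digits iteratively via d_i = x_i mod 5, x_{i+1} = (x_i − d_i)/5. The first 7 digits are (1, 0, 0, 2, 4, 3, 3).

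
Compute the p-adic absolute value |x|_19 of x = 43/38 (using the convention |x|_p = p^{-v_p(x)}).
|43/38|_19 = 19

Step 1 — compute v_19(x) by factoring powers of 19 out of the numerator and denominator: v_19(43/38) = -1. Step 2 — apply |x|_p = p^{-v_p(x)} = 19^{1} = 19.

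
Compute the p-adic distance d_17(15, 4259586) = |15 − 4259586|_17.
d_17(15, 4259586) = 1/1419857

Step 1 — x − y = 15 − 4259586 = -4259571. Step 2 — v_17(-4259571) = 5 (factor: -4259571 = −(17^5 · 3); the sign does not affect v_p). Step 3 — |x − y|_17 = 17^{-5} = 1/1419857.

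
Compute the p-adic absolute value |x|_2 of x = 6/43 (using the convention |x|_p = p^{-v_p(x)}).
|6/43|_2 = 1/2

Step 1 — compute v_2(x) by factoring powers of 2 out of the numerator and denominator: v_2(6/43) = 1. Step 2 — apply |x|_p = p^{-v_p(x)} = 2^{-1} = 1/2.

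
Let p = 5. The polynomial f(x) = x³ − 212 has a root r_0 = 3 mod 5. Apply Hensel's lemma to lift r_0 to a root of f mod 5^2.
r_1 = 8 (mod 25)

Hensel: r_{i+1} = r_i − f(r_i)/f′(r_i) mod 5^{i+2}, where f′(x) = 3x². Iterate:
  r_0 = 3 (mod 5)
  r_1 = 8 (mod 25)
Final: r = 8 with f(r) ≡ 0 mod 5^2.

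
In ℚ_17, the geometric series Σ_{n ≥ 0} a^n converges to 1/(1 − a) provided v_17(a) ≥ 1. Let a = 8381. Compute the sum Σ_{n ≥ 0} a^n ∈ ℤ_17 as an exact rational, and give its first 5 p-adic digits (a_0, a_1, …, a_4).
Σ a^n = 1/(1 − a) = -1/8380;  first 5 digits = (1, 0, 12, 1, 8)

v_17(a) = 2 ≥ 1, so the series converges in ℤ_17 to 1/(1 − a) = 1/(1 − 8381) = -1/8380. Expand this rational in ℤ_17: compute digits iteratively via d_i = x_i mod 17, x_{i+1} = (x_i − d_i)/17. The first 5 digits are (1, 0, 12, 1, 8).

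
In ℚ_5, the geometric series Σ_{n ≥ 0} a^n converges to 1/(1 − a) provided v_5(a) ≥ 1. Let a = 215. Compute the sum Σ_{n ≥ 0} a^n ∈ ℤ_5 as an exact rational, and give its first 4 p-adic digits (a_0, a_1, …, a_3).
Σ a^n = 1/(1 − a) = -1/214;  first 4 digits = (1, 3, 2, 3)

v_5(a) = 1 ≥ 1, so the series converges in ℤ_5 to 1/(1 − a) = 1/(1 − 215) = -1/214. Expand this rational in ℤ_5: compute digits iteratively via d_i = x_i mod 5, x_{i+1} = (x_i − d_i)/5. The first 4 digits are (1, 3, 2, 3).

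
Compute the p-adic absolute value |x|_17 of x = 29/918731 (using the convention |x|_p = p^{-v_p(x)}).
|29/918731|_17 = 83521

Step 1 — compute v_17(x) by factoring powers of 17 out of the numerator and denominator: v_17(29/918731) = -4. Step 2 — apply |x|_p = p^{-v_p(x)} = 17^{4} = 83521.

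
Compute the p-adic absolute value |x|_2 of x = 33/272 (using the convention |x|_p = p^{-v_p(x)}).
|33/272|_2 = 16

Step 1 — compute v_2(x) by factoring powers of 2 out of the numerator and denominator: v_2(33/272) = -4. Step 2 — apply |x|_p = p^{-v_p(x)} = 2^{4} = 16.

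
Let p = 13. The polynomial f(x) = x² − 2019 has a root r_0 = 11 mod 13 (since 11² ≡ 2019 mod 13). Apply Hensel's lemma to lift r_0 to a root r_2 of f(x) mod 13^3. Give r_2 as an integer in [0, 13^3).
r_2 = 973 (mod 2197)

Hensel's recurrence: r_{i+1} = r_i − f(r_i)·(f′(r_i))^{-1} mod 13^{i+2}, with f′(x) = 2x. Iterate:
  r_0 = 11 (mod 13)
  r_1 = 128 (mod 169)
  r_2 = 973 (mod 2197)
Final: r_2 = 973, and one checks f(r_2) ≡ 0 mod 13^3.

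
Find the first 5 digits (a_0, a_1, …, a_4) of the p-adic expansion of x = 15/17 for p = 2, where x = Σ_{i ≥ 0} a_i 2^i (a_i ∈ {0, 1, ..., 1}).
(a_0, …, a_4) = (1, 1, 1, 1, 1)

v_2(15/17) = 0 (numerator and denominator both coprime to 2), so x ∈ ℤ_2^×. Compute digits iteratively via a_i = x_i mod 2, x_{i+1} = (x_i − a_i)/2, with x_0 = x:
  x_0 = 15/17;  a_0 = 1;  x_1 = (x_0 − 1)/2 = -1/17
  x_1 = -1/17;  a_1 = 1;  x_2 = (x_1 − 1)/2 = -9/17
  x_2 = -9/17;  a_2 = 1;  x_3 = (x_2 − 1)/2 = -13/17
  x_3 = -13/17;  a_3 = 1;  x_4 = (x_3 − 1)/2 = -15/17
  x_4 = -15/17;  a_4 = 1;  x_5 = (x_4 − 1)/2 = -16/17
Digits: (1, 1, 1, 1, 1).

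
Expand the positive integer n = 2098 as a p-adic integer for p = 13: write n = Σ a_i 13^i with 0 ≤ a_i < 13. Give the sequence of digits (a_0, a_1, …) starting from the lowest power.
(a_0, a_1, …) = (5, 5, 12)

Repeated division by 13 gives the digits low-to-high: 2098 = 5 + 5·13^1 + 12·13^2. Digit sequence: (5, 5, 12).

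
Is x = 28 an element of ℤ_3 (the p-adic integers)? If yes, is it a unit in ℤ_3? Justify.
x ∈ ℤ_3^× (unit); v_3(x) = 0

ℤ_3 = {x ∈ ℚ_3 : v_3(x) ≥ 0} and ℤ_3^× = {x ∈ ℤ_3 : v_3(x) = 0}. Here v_3(28) = v_3(num) − v_3(den) = 0; compare against these criteria.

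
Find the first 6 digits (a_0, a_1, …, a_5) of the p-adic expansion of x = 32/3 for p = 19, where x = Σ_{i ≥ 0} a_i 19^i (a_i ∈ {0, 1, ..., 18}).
(a_0, …, a_5) = (17, 6, 6, 6, 6, 6)

v_19(32/3) = 0 (numerator and denominator both coprime to 19), so x ∈ ℤ_19^×. Compute digits iteratively via a_i = x_i mod 19, x_{i+1} = (x_i − a_i)/19, with x_0 = x:
  x_0 = 32/3;  a_0 = 17;  x_1 = (x_0 − 17)/19 = -1/3
  x_1 = -1/3;  a_1 = 6;  x_2 = (x_1 − 6)/19 = -1/3
  x_2 = -1/3;  a_2 = 6;  x_3 = (x_2 − 6)/19 = -1/3
  x_3 = -1/3;  a_3 = 6;  x_4 = (x_3 − 6)/19 = -1/3
  x_4 = -1/3;  a_4 = 6;  x_5 = (x_4 − 6)/19 = -1/3
  x_5 = -1/3;  a_5 = 6;  x_6 = (x_5 − 6)/19 = -1/3
Digits: (17, 6, 6, 6, 6, 6).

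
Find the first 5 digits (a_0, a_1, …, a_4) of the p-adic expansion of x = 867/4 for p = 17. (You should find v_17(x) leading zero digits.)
(a_0, …, a_4) = (0, 0, 5, 4, 4)

v_17(867/4) = 2, so a_0 = ... = a_1 = 0. Factor out: x = 17^2 · u with u = 3/4 a unit in ℤ_17. Expand u iteratively via a_{v+i} = u_i mod 17, u_{i+1} = (u_i − a_{v+i})/17:
  u_0 = 3/4;  a_2 = 5;  u_1 = (u_0 − 5)/17 = -1/4
  u_1 = -1/4;  a_3 = 4;  u_2 = (u_1 − 4)/17 = -1/4
  u_2 = -1/4;  a_4 = 4;  u_3 = (u_2 − 4)/17 = -1/4
Digits: (0, 0, 5, 4, 4).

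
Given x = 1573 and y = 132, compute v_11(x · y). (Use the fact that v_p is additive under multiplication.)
v_11(207636) = 3

v_p(x) = 2 (factor: 1573 = 11^2 · 13); v_p(y) = 1 (factor: 132 = 11^1 · 12). Additivity: v_p(xy) = v_p(x) + v_p(y) = 2 + 1 = 3. (Direct check: xy = 207636 = 11^3 · (156).)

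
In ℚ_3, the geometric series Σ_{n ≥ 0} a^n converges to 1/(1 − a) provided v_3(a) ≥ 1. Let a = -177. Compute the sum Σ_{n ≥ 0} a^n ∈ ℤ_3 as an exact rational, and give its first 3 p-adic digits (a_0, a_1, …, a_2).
Σ a^n = 1/(1 − a) = 1/178;  first 3 digits = (1, 1, 2)

v_3(a) = 1 ≥ 1, so the series converges in ℤ_3 to 1/(1 − a) = 1/(1 − (-177)) = 1/178. Expand this rational in ℤ_3: compute digits iteratively via d_i = x_i mod 3, x_{i+1} = (x_i − d_i)/3. The first 3 digits are (1, 1, 2).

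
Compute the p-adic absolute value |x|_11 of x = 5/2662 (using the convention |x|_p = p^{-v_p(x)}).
|5/2662|_11 = 1331

Step 1 — compute v_11(x) by factoring powers of 11 out of the numerator and denominator: v_11(5/2662) = -3. Step 2 — apply |x|_p = p^{-v_p(x)} = 11^{3} = 1331.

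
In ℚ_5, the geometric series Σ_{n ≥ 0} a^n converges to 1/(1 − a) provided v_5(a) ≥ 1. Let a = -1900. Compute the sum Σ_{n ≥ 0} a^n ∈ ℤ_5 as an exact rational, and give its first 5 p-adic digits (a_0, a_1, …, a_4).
Σ a^n = 1/(1 − a) = 1/1901;  first 5 digits = (1, 0, 4, 4, 2)

v_5(a) = 2 ≥ 1, so the series converges in ℤ_5 to 1/(1 − a) = 1/(1 − (-1900)) = 1/1901. Expand this rational in ℤ_5: compute digits iteratively via d_i = x_i mod 5, x_{i+1} = (x_i − d_i)/5. The first 5 digits are (1, 0, 4, 4, 2).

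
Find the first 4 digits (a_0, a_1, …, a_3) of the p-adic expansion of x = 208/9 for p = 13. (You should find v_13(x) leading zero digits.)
(a_0, …, a_3) = (0, 9, 11, 2)

v_13(208/9) = 1, so a_0 = ... = a_0 = 0. Factor out: x = 13^1 · u with u = 16/9 a unit in ℤ_13. Expand u iteratively via a_{v+i} = u_i mod 13, u_{i+1} = (u_i − a_{v+i})/13:
  u_0 = 16/9;  a_1 = 9;  u_1 = (u_0 − 9)/13 = -5/9
  u_1 = -5/9;  a_2 = 11;  u_2 = (u_1 − 11)/13 = -8/9
  u_2 = -8/9;  a_3 = 2;  u_3 = (u_2 − 2)/13 = -2/9
Digits: (0, 9, 11, 2).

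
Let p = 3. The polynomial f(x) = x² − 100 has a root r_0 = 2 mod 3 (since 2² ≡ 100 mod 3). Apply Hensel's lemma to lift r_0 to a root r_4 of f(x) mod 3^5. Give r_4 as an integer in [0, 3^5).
r_4 = 233 (mod 243)

Hensel's recurrence: r_{i+1} = r_i − f(r_i)·(f′(r_i))^{-1} mod 3^{i+2}, with f′(x) = 2x. Iterate:
  r_0 = 2 (mod 3)
  r_1 = 8 (mod 9)
  r_2 = 17 (mod 27)
  r_3 = 71 (mod 81)
  r_4 = 233 (mod 243)
Final: r_4 = 233, and one checks f(r_4) ≡ 0 mod 3^5.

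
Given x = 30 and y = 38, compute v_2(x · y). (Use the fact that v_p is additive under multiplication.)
v_2(1140) = 2

v_p(x) = 1 (factor: 30 = 2^1 · 15); v_p(y) = 1 (factor: 38 = 2^1 · 19). Additivity: v_p(xy) = v_p(x) + v_p(y) = 1 + 1 = 2. (Direct check: xy = 1140 = 2^2 · (285).)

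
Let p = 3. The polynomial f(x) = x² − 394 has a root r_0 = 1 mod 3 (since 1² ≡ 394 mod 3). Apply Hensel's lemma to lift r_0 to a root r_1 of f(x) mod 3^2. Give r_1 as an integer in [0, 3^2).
r_1 = 4 (mod 9)

Hensel's recurrence: r_{i+1} = r_i − f(r_i)·(f′(r_i))^{-1} mod 3^{i+2}, with f′(x) = 2x. Iterate:
  r_0 = 1 (mod 3)
  r_1 = 4 (mod 9)
Final: r_1 = 4, and one checks f(r_1) ≡ 0 mod 3^2.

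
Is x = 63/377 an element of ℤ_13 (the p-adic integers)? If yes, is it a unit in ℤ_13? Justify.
x ∉ ℤ_13 (v_13(x) = -1 < 0)

ℤ_13 = {x ∈ ℚ_13 : v_13(x) ≥ 0} and ℤ_13^× = {x ∈ ℤ_13 : v_13(x) = 0}. Here v_13(63/377) = v_13(num) − v_13(den) = -1; compare against these criteria.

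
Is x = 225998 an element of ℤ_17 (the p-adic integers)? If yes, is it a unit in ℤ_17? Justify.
x ∈ ℤ_17 but not a unit; v_17(x) = 3 > 0

ℤ_17 = {x ∈ ℚ_17 : v_17(x) ≥ 0} and ℤ_17^× = {x ∈ ℤ_17 : v_17(x) = 0}. Here v_17(225998) = v_17(num) − v_17(den) = 3; compare against these criteria.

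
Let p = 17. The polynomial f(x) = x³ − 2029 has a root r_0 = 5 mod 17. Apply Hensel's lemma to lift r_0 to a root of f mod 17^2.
r_1 = 277 (mod 289)

Hensel: r_{i+1} = r_i − f(r_i)/f′(r_i) mod 17^{i+2}, where f′(x) = 3x². Iterate:
  r_0 = 5 (mod 17)
  r_1 = 277 (mod 289)
Final: r = 277 with f(r) ≡ 0 mod 17^2.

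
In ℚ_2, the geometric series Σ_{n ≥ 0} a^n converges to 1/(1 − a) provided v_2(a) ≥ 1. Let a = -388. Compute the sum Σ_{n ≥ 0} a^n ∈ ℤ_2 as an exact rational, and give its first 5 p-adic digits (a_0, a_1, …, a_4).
Σ a^n = 1/(1 − a) = 1/389;  first 5 digits = (1, 0, 1, 1, 0)

v_2(a) = 2 ≥ 1, so the series converges in ℤ_2 to 1/(1 − a) = 1/(1 − (-388)) = 1/389. Expand this rational in ℤ_2: compute digits iteratively via d_i = x_i mod 2, x_{i+1} = (x_i − d_i)/2. The first 5 digits are (1, 0, 1, 1, 0).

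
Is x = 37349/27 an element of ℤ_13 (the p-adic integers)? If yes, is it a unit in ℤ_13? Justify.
x ∈ ℤ_13 but not a unit; v_13(x) = 3 > 0

ℤ_13 = {x ∈ ℚ_13 : v_13(x) ≥ 0} and ℤ_13^× = {x ∈ ℤ_13 : v_13(x) = 0}. Here v_13(37349/27) = v_13(num) − v_13(den) = 3; compare against these criteria.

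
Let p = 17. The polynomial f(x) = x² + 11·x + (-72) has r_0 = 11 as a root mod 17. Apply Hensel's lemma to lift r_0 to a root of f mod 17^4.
r_3 = 59426 (mod 83521)

Hensel: r_{i+1} = r_i − f(r_i)·(f′(r_i))^{-1} mod 17^{i+2}, f′(x) = 2x + 11. Iterate:
  r_0 = 11 (mod 17)
  r_1 = 181 (mod 289)
  r_2 = 470 (mod 4913)
  r_3 = 59426 (mod 83521)
Final: r = 59426 satisfies f(r) ≡ 0 mod 17^4.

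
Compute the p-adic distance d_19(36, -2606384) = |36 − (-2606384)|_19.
d_19(36, -2606384) = 1/130321

Step 1 — x − y = 36 − (-2606384) = 2606420. Step 2 — v_19(2606420) = 4 (factor: 2606420 = (19^4 · 20); the sign does not affect v_p). Step 3 — |x − y|_19 = 19^{-4} = 1/130321.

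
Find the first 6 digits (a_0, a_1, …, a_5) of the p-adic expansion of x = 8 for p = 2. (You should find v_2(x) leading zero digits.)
(a_0, …, a_5) = (0, 0, 0, 1, 0, 0)

v_2(8) = 3, so a_0 = ... = a_2 = 0. Factor out: x = 2^3 · u with u = 1 a unit in ℤ_2. Expand u iteratively via a_{v+i} = u_i mod 2, u_{i+1} = (u_i − a_{v+i})/2:
  u_0 = 1;  a_3 = 1;  u_1 = (u_0 − 1)/2 = 0
  u_1 = 0;  a_4 = 0;  u_2 = (u_1 − 0)/2 = 0
  u_2 = 0;  a_5 = 0;  u_3 = (u_2 − 0)/2 = 0
Digits: (0, 0, 0, 1, 0, 0).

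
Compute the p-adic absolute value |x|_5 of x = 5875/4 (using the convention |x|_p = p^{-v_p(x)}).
|5875/4|_5 = 1/125

Step 1 — compute v_5(x) by factoring powers of 5 out of the numerator and denominator: v_5(5875/4) = 3. Step 2 — apply |x|_p = p^{-v_p(x)} = 5^{-3} = 1/125.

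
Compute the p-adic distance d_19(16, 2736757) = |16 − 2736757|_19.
d_19(16, 2736757) = 1/130321

Step 1 — x − y = 16 − 2736757 = -2736741. Step 2 — v_19(-2736741) = 4 (factor: -2736741 = −(19^4 · 21); the sign does not affect v_p). Step 3 — |x − y|_19 = 19^{-4} = 1/130321.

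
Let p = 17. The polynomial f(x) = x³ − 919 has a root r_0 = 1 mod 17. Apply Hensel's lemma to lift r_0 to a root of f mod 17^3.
r_2 = 18 (mod 4913)

Hensel: r_{i+1} = r_i − f(r_i)/f′(r_i) mod 17^{i+2}, where f′(x) = 3x². Iterate:
  r_0 = 1 (mod 17)
  r_1 = 18 (mod 289)
  r_2 = 18 (mod 4913)
Final: r = 18 with f(r) ≡ 0 mod 17^3.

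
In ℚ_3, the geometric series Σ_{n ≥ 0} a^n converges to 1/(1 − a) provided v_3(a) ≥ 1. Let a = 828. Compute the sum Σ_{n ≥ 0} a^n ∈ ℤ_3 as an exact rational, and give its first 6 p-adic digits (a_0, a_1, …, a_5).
Σ a^n = 1/(1 − a) = -1/827;  first 6 digits = (1, 0, 2, 0, 2, 1)

v_3(a) = 2 ≥ 1, so the series converges in ℤ_3 to 1/(1 − a) = 1/(1 − 828) = -1/827. Expand this rational in ℤ_3: compute digits iteratively via d_i = x_i mod 3, x_{i+1} = (x_i − d_i)/3. The first 6 digits are (1, 0, 2, 0, 2, 1).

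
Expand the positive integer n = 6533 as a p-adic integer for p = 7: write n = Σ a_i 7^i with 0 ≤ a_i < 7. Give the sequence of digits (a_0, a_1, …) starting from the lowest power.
(a_0, a_1, …) = (2, 2, 0, 5, 2)

Repeated division by 7 gives the digits low-to-high: 6533 = 2 + 2·7^1 + 5·7^3 + 2·7^4. Digit sequence: (2, 2, 0, 5, 2).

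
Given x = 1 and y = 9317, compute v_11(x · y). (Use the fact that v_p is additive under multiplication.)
v_11(9317) = 3

v_p(x) = 0 (factor: 1 = 11^0 · 1); v_p(y) = 3 (factor: 9317 = 11^3 · 7). Additivity: v_p(xy) = v_p(x) + v_p(y) = 0 + 3 = 3. (Direct check: xy = 9317 = 11^3 · (7).)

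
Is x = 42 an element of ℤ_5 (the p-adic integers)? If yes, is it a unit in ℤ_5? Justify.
x ∈ ℤ_5^× (unit); v_5(x) = 0

ℤ_5 = {x ∈ ℚ_5 : v_5(x) ≥ 0} and ℤ_5^× = {x ∈ ℤ_5 : v_5(x) = 0}. Here v_5(42) = v_5(num) − v_5(den) = 0; compare against these criteria.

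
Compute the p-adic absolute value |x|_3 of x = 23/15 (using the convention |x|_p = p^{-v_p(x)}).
|23/15|_3 = 3

Step 1 — compute v_3(x) by factoring powers of 3 out of the numerator and denominator: v_3(23/15) = -1. Step 2 — apply |x|_p = p^{-v_p(x)} = 3^{1} = 3.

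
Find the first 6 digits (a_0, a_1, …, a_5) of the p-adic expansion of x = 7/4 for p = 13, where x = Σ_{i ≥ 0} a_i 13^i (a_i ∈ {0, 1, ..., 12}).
(a_0, …, a_5) = (5, 3, 3, 3, 3, 3)

v_13(7/4) = 0 (numerator and denominator both coprime to 13), so x ∈ ℤ_13^×. Compute digits iteratively via a_i = x_i mod 13, x_{i+1} = (x_i − a_i)/13, with x_0 = x:
  x_0 = 7/4;  a_0 = 5;  x_1 = (x_0 − 5)/13 = -1/4
  x_1 = -1/4;  a_1 = 3;  x_2 = (x_1 − 3)/13 = -1/4
  x_2 = -1/4;  a_2 = 3;  x_3 = (x_2 − 3)/13 = -1/4
  x_3 = -1/4;  a_3 = 3;  x_4 = (x_3 − 3)/13 = -1/4
  x_4 = -1/4;  a_4 = 3;  x_5 = (x_4 − 3)/13 = -1/4
  x_5 = -1/4;  a_5 = 3;  x_6 = (x_5 − 3)/13 = -1/4
Digits: (5, 3, 3, 3, 3, 3).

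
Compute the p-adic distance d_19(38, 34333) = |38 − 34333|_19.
d_19(38, 34333) = 1/6859

Step 1 — x − y = 38 − 34333 = -34295. Step 2 — v_19(-34295) = 3 (factor: -34295 = −(19^3 · 5); the sign does not affect v_p). Step 3 — |x − y|_19 = 19^{-3} = 1/6859.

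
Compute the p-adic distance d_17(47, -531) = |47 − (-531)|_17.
d_17(47, -531) = 1/289

Step 1 — x − y = 47 − (-531) = 578. Step 2 — v_17(578) = 2 (factor: 578 = (17^2 · 2); the sign does not affect v_p). Step 3 — |x − y|_17 = 17^{-2} = 1/289.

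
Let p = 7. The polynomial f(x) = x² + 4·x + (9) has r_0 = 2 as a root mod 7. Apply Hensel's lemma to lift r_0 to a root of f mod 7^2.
r_1 = 30 (mod 49)

Hensel: r_{i+1} = r_i − f(r_i)·(f′(r_i))^{-1} mod 7^{i+2}, f′(x) = 2x + 4. Iterate:
  r_0 = 2 (mod 7)
  r_1 = 30 (mod 49)
Final: r = 30 satisfies f(r) ≡ 0 mod 7^2.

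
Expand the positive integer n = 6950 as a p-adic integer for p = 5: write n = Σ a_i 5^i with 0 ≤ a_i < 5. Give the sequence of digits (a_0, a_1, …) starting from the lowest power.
(a_0, a_1, …) = (0, 0, 3, 0, 1, 2)

Repeated division by 5 gives the digits low-to-high: 6950 = 3·5^2 + 1·5^4 + 2·5^5. Digit sequence: (0, 0, 3, 0, 1, 2).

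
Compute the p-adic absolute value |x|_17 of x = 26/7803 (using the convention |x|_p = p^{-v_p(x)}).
|26/7803|_17 = 289

Step 1 — compute v_17(x) by factoring powers of 17 out of the numerator and denominator: v_17(26/7803) = -2. Step 2 — apply |x|_p = p^{-v_p(x)} = 17^{2} = 289.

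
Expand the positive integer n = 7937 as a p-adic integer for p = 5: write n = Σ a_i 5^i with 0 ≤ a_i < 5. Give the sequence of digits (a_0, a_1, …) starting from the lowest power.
(a_0, a_1, …) = (2, 2, 2, 3, 2, 2)

Repeated division by 5 gives the digits low-to-high: 7937 = 2 + 2·5^1 + 2·5^2 + 3·5^3 + 2·5^4 + 2·5^5. Digit sequence: (2, 2, 2, 3, 2, 2).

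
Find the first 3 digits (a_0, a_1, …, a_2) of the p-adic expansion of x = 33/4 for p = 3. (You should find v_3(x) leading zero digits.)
(a_0, …, a_2) = (0, 2, 1)

v_3(33/4) = 1, so a_0 = ... = a_0 = 0. Factor out: x = 3^1 · u with u = 11/4 a unit in ℤ_3. Expand u iteratively via a_{v+i} = u_i mod 3, u_{i+1} = (u_i − a_{v+i})/3:
  u_0 = 11/4;  a_1 = 2;  u_1 = (u_0 − 2)/3 = 1/4
  u_1 = 1/4;  a_2 = 1;  u_2 = (u_1 − 1)/3 = -1/4
Digits: (0, 2, 1).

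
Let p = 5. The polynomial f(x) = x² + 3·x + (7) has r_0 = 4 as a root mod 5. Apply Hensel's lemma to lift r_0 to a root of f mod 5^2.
r_1 = 19 (mod 25)

Hensel: r_{i+1} = r_i − f(r_i)·(f′(r_i))^{-1} mod 5^{i+2}, f′(x) = 2x + 3. Iterate:
  r_0 = 4 (mod 5)
  r_1 = 19 (mod 25)
Final: r = 19 satisfies f(r) ≡ 0 mod 5^2.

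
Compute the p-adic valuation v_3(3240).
v_3(3240) = 4

v_3(n) is the largest exponent k such that 3^k divides n. Factor out: 3240 = 3^4 · 40. (Sign doesn't affect v_p.) So v_3(3240) = 4.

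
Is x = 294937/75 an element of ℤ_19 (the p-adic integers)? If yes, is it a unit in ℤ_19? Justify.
x ∈ ℤ_19 but not a unit; v_19(x) = 3 > 0

ℤ_19 = {x ∈ ℚ_19 : v_19(x) ≥ 0} and ℤ_19^× = {x ∈ ℤ_19 : v_19(x) = 0}. Here v_19(294937/75) = v_19(num) − v_19(den) = 3; compare against these criteria.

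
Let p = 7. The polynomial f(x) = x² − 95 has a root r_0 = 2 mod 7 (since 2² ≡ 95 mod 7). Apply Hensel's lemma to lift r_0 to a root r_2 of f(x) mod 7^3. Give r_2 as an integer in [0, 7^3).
r_2 = 233 (mod 343)

Hensel's recurrence: r_{i+1} = r_i − f(r_i)·(f′(r_i))^{-1} mod 7^{i+2}, with f′(x) = 2x. Iterate:
  r_0 = 2 (mod 7)
  r_1 = 37 (mod 49)
  r_2 = 233 (mod 343)
Final: r_2 = 233, and one checks f(r_2) ≡ 0 mod 7^3.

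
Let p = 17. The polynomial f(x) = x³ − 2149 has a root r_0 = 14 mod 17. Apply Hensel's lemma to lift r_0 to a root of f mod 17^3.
r_2 = 1544 (mod 4913)

Hensel: r_{i+1} = r_i − f(r_i)/f′(r_i) mod 17^{i+2}, where f′(x) = 3x². Iterate:
  r_0 = 14 (mod 17)
  r_1 = 99 (mod 289)
  r_2 = 1544 (mod 4913)
Final: r = 1544 with f(r) ≡ 0 mod 17^3.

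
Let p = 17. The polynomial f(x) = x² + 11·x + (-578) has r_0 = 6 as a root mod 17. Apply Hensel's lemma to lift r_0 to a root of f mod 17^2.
r_1 = 278 (mod 289)

Hensel: r_{i+1} = r_i − f(r_i)·(f′(r_i))^{-1} mod 17^{i+2}, f′(x) = 2x + 11. Iterate:
  r_0 = 6 (mod 17)
  r_1 = 278 (mod 289)
Final: r = 278 satisfies f(r) ≡ 0 mod 17^2.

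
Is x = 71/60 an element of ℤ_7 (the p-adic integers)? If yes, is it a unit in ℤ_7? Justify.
x ∈ ℤ_7^× (unit); v_7(x) = 0

ℤ_7 = {x ∈ ℚ_7 : v_7(x) ≥ 0} and ℤ_7^× = {x ∈ ℤ_7 : v_7(x) = 0}. Here v_7(71/60) = v_7(num) − v_7(den) = 0; compare against these criteria.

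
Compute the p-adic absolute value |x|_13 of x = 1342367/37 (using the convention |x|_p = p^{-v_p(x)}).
|1342367/37|_13 = 1/28561

Step 1 — compute v_13(x) by factoring powers of 13 out of the numerator and denominator: v_13(1342367/37) = 4. Step 2 — apply |x|_p = p^{-v_p(x)} = 13^{-4} = 1/28561.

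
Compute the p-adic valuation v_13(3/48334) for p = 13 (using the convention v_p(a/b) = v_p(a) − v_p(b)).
v_13(3/48334) = -3

Factor powers of 13 from the numerator and denominator of the reduced fraction: 3 = 13^0 · 3 and 48334 = 13^3 · 22. Apply v_p(a/b) = v_p(a) − v_p(b): v_13(3/48334) = 0 − 3 = -3.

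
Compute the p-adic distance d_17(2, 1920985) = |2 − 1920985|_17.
d_17(2, 1920985) = 1/83521

Step 1 — x − y = 2 − 1920985 = -1920983. Step 2 — v_17(-1920983) = 4 (factor: -1920983 = −(17^4 · 23); the sign does not affect v_p). Step 3 — |x − y|_17 = 17^{-4} = 1/83521.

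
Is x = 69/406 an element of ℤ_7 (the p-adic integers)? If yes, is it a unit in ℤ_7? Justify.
x ∉ ℤ_7 (v_7(x) = -1 < 0)

ℤ_7 = {x ∈ ℚ_7 : v_7(x) ≥ 0} and ℤ_7^× = {x ∈ ℤ_7 : v_7(x) = 0}. Here v_7(69/406) = v_7(num) − v_7(den) = -1; compare against these criteria.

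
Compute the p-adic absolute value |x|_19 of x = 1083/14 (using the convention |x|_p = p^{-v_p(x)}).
|1083/14|_19 = 1/361

Step 1 — compute v_19(x) by factoring powers of 19 out of the numerator and denominator: v_19(1083/14) = 2. Step 2 — apply |x|_p = p^{-v_p(x)} = 19^{-2} = 1/361.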